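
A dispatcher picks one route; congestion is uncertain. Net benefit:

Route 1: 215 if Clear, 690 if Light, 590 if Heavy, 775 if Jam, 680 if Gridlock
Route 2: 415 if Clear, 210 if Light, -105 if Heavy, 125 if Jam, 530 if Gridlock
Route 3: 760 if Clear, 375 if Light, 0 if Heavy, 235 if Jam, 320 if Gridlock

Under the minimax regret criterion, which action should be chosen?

Route 1

Column bests: Clear=760, Light=690, Heavy=590, Jam=775, Gridlock=680.
Route 1 regrets: 545, 0, 0, 0, 0 → max 545
Route 2 regrets: 345, 480, 695, 650, 150 → max 695
Route 3 regrets: 0, 315, 590, 540, 360 → max 590
Smallest max regret = 545 → Route 1.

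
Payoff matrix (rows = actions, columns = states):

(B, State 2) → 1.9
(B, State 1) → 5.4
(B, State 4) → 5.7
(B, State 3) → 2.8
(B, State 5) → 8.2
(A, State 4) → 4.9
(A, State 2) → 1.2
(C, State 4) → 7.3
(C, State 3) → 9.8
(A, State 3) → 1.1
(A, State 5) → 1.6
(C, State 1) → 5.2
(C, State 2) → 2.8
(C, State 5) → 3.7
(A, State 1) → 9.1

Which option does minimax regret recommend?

C

Column bests: State 1=9.1, State 2=2.8, State 3=9.8, State 4=7.3, State 5=8.2.
A regrets: 0.0, 1.6, 8.7, 2.4, 6.6 → max 8.7
B regrets: 3.7, 0.9, 7.0, 1.6, 0.0 → max 7.0
C regrets: 3.9, 0.0, 0.0, 0.0, 4.5 → max 4.5
Smallest max regret = 4.5 → C.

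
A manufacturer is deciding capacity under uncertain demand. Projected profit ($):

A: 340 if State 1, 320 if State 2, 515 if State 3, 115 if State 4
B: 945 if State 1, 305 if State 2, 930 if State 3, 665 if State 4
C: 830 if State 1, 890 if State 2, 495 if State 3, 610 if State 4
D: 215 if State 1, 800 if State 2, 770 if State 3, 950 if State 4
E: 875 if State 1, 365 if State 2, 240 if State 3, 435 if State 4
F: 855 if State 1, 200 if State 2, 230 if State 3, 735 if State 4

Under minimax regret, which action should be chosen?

Column bests: State 1=945, State 2=890, State 3=930, State 4=950.
A regrets: 605, 570, 415, 835 → max 835
B regrets: 0, 585, 0, 285 → max 585
C regrets: 115, 0, 435, 340 → max 435
D regrets: 730, 90, 160, 0 → max 730
E regrets: 70, 525, 690, 515 → max 690
F regrets: 90, 690, 700, 215 → max 700
Smallest max regret = 435 → C.

C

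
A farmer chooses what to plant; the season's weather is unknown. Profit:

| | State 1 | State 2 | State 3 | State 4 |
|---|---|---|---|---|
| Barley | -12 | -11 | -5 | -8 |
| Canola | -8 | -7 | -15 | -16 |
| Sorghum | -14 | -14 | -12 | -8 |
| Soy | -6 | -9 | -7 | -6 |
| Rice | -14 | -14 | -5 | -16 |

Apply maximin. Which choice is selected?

Row minima: Barley=-12, Canola=-16, Sorghum=-14, Soy=-9, Rice=-16
Best worst-case = -9 → Soy.

Soy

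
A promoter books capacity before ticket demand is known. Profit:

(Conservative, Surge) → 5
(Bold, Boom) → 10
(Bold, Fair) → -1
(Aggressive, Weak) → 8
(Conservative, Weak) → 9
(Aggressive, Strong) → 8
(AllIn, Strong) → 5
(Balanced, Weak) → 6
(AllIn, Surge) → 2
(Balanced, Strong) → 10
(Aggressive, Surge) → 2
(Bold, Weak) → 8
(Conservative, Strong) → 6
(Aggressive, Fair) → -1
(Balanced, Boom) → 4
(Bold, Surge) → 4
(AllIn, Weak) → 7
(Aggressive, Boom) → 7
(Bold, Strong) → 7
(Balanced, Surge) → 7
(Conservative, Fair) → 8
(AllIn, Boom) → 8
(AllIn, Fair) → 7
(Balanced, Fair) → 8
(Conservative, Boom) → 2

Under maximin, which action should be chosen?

Row minima: Conservative=2, Balanced=4, Aggressive=-1, Bold=-1, AllIn=2
Best worst-case = 4 → Balanced.

Balanced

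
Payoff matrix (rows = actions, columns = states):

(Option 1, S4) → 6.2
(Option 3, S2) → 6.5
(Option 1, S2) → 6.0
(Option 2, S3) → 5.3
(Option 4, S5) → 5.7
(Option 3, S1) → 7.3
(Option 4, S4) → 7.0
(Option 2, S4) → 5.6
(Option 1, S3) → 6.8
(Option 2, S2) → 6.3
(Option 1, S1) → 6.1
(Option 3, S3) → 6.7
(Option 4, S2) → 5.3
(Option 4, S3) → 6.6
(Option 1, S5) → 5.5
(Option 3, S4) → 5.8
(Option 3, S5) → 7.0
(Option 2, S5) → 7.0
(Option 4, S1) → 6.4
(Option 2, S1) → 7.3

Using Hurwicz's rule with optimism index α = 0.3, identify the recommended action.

Option 3

Option 1: 0.3·6.8 + 0.7·5.5 = 5.89
Option 2: 0.3·7.3 + 0.7·5.3 = 5.9
Option 3: 0.3·7.3 + 0.7·5.8 = 6.25
Option 4: 0.3·7.0 + 0.7·5.3 = 5.81
Highest Hurwicz score = 6.25 → Option 3.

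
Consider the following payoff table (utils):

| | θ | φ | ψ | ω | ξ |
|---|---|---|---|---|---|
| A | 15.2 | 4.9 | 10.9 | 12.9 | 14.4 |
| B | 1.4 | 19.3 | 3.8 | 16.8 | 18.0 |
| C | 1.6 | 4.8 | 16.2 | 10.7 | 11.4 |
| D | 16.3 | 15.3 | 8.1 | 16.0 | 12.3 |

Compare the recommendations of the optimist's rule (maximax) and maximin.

Row maxima: A=15.2, B=19.3, C=16.2, D=16.3
Best best-case = 19.3 → B.
Row minima: A=4.9, B=1.4, C=1.6, D=8.1
Best worst-case = 8.1 → D.

maximax → B; maximin → D (disagree)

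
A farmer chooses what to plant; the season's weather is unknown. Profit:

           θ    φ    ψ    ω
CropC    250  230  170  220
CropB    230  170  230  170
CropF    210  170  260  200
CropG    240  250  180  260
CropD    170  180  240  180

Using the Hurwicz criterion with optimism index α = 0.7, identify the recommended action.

CropG

CropC: 0.7·250 + 0.3·170 = 226
CropB: 0.7·230 + 0.3·170 = 212
CropF: 0.7·260 + 0.3·170 = 233
CropG: 0.7·260 + 0.3·180 = 236
CropD: 0.7·240 + 0.3·170 = 219
Highest Hurwicz score = 236 → CropG.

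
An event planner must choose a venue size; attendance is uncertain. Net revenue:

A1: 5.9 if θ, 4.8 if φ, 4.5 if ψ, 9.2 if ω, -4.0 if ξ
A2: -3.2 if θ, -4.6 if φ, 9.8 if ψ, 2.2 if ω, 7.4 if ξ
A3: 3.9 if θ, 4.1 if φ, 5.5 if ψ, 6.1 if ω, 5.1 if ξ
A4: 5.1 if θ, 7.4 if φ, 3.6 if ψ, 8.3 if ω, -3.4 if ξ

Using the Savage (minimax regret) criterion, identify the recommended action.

A3

Column bests: θ=5.9, φ=7.4, ψ=9.8, ω=9.2, ξ=7.4.
A1 regrets: 0.0, 2.6, 5.3, 0.0, 11.4 → max 11.4
A2 regrets: 9.1, 12.0, 0.0, 7.0, 0.0 → max 12.0
A3 regrets: 2.0, 3.3, 4.3, 3.1, 2.3 → max 4.3
A4 regrets: 0.8, 0.0, 6.2, 0.9, 10.8 → max 10.8
Smallest max regret = 4.3 → A3.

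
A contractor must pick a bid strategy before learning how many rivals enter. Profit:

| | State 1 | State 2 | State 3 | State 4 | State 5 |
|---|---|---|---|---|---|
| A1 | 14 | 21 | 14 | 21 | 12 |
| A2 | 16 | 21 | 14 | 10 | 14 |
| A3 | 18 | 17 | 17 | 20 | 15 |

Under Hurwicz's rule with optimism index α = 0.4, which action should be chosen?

A1: 0.4·21 + 0.6·12 = 15.6
A2: 0.4·21 + 0.6·10 = 14.4
A3: 0.4·20 + 0.6·15 = 17
Highest Hurwicz score = 17 → A3.

A3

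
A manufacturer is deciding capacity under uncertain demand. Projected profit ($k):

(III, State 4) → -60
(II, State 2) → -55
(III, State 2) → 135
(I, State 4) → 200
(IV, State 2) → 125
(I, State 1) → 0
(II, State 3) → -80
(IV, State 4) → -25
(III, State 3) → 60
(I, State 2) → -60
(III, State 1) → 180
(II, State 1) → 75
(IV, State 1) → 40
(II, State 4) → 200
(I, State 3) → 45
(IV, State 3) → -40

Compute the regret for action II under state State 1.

105

Best payoff under State 1 is 180.
Regret = 180 − 75 = 105.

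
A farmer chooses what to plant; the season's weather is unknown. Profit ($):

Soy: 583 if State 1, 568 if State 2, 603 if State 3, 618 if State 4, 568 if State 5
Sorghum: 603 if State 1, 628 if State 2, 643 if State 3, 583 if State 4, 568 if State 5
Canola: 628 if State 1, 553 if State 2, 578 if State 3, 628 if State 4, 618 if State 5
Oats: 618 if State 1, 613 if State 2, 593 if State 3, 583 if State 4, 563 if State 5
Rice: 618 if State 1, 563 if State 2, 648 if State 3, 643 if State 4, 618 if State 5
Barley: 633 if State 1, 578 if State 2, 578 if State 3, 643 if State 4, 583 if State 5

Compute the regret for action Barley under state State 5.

Best payoff under State 5 is 618.
Regret = 618 − 583 = 35.

35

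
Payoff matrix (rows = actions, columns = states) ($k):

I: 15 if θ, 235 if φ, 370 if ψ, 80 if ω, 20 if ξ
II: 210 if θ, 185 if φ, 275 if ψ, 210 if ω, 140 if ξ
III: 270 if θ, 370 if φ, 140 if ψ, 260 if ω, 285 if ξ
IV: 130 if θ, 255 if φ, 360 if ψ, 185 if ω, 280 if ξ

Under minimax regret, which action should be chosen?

IV

Column bests: θ=270, φ=370, ψ=370, ω=260, ξ=285.
I regrets: 255, 135, 0, 180, 265 → max 265
II regrets: 60, 185, 95, 50, 145 → max 185
III regrets: 0, 0, 230, 0, 0 → max 230
IV regrets: 140, 115, 10, 75, 5 → max 140
Smallest max regret = 140 → IV.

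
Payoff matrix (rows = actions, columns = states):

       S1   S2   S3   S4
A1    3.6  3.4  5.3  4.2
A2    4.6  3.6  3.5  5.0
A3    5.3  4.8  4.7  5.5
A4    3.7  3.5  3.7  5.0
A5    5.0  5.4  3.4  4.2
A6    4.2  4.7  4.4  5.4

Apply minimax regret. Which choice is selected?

A3

Column bests: S1=5.3, S2=5.4, S3=5.3, S4=5.5.
A1 regrets: 1.7, 2.0, 0.0, 1.3 → max 2.0
A2 regrets: 0.7, 1.8, 1.8, 0.5 → max 1.8
A3 regrets: 0.0, 0.6, 0.6, 0.0 → max 0.6
A4 regrets: 1.6, 1.9, 1.6, 0.5 → max 1.9
A5 regrets: 0.3, 0.0, 1.9, 1.3 → max 1.9
A6 regrets: 1.1, 0.7, 0.9, 0.1 → max 1.1
Smallest max regret = 0.6 → A3.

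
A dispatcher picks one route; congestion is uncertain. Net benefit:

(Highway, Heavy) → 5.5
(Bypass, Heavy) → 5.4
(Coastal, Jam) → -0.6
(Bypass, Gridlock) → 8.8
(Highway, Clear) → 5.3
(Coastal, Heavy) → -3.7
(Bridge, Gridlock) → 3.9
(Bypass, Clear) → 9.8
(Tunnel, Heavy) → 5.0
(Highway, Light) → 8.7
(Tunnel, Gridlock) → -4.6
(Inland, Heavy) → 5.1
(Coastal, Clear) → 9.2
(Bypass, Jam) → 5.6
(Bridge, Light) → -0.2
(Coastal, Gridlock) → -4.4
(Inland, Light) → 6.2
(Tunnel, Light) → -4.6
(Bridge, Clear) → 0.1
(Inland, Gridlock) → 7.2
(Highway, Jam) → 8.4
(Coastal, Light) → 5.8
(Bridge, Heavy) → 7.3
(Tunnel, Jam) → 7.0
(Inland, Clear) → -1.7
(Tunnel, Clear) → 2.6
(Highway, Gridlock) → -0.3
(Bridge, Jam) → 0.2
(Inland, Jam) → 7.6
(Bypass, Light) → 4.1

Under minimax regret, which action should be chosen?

Column bests: Clear=9.8, Light=8.7, Heavy=7.3, Jam=8.4, Gridlock=8.8.
Tunnel regrets: 7.2, 13.3, 2.3, 1.4, 13.4 → max 13.4
Bridge regrets: 9.7, 8.9, 0.0, 8.2, 4.9 → max 9.7
Bypass regrets: 0.0, 4.6, 1.9, 2.8, 0.0 → max 4.6
Coastal regrets: 0.6, 2.9, 11.0, 9.0, 13.2 → max 13.2
Inland regrets: 11.5, 2.5, 2.2, 0.8, 1.6 → max 11.5
Highway regrets: 4.5, 0.0, 1.8, 0.0, 9.1 → max 9.1
Smallest max regret = 4.6 → Bypass.

Bypass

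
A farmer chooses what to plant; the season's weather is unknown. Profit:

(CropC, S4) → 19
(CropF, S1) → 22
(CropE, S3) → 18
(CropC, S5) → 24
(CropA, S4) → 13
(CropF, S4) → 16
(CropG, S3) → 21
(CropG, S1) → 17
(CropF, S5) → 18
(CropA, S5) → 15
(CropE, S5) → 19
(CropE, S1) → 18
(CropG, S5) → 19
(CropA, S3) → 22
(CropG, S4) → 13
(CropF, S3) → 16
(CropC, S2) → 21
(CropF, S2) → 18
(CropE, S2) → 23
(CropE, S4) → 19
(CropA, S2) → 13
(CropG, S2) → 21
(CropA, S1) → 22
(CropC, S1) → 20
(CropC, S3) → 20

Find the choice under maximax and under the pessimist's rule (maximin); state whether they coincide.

maximax → CropC; maximin → CropC (agree)

Row maxima: CropA=22, CropC=24, CropG=21, CropF=22, CropE=23
Best best-case = 24 → CropC.
Row minima: CropA=13, CropC=19, CropG=13, CropF=16, CropE=18
Best worst-case = 19 → CropC.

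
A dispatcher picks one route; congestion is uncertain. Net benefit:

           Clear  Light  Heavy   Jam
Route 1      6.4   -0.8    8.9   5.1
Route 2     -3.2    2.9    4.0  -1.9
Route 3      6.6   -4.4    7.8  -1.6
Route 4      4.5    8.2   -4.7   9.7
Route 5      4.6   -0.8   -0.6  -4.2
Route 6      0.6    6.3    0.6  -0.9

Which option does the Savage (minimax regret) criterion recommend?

Column bests: Clear=6.6, Light=8.2, Heavy=8.9, Jam=9.7.
Route 1 regrets: 0.2, 9.0, 0.0, 4.6 → max 9.0
Route 2 regrets: 9.8, 5.3, 4.9, 11.6 → max 11.6
Route 3 regrets: 0.0, 12.6, 1.1, 11.3 → max 12.6
Route 4 regrets: 2.1, 0.0, 13.6, 0.0 → max 13.6
Route 5 regrets: 2.0, 9.0, 9.5, 13.9 → max 13.9
Route 6 regrets: 6.0, 1.9, 8.3, 10.6 → max 10.6
Smallest max regret = 9.0 → Route 1.

Route 1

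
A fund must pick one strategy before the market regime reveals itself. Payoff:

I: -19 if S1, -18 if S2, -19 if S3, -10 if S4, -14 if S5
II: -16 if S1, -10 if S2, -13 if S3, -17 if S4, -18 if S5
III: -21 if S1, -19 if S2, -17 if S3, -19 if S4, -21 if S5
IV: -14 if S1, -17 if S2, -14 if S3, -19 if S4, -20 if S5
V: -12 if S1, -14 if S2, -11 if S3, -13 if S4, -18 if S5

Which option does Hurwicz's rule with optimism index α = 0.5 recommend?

I: 0.5·(-10) + 0.5·(-19) = -14.5
II: 0.5·(-10) + 0.5·(-18) = -14
III: 0.5·(-17) + 0.5·(-21) = -19
IV: 0.5·(-14) + 0.5·(-20) = -17
V: 0.5·(-11) + 0.5·(-18) = -14.5
Highest Hurwicz score = -14 → II.

II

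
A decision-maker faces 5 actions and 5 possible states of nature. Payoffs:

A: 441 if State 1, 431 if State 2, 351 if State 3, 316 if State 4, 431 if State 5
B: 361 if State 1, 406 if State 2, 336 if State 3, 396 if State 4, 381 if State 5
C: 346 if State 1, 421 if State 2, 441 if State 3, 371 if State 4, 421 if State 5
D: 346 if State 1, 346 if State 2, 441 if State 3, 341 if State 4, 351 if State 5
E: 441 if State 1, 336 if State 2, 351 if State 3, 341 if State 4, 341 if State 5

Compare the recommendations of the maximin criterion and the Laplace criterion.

maximin → C; laplace → C (agree)

Row minima: A=316, B=336, C=346, D=341, E=336
Best worst-case = 346 → C.
Row averages: A=394, B=376, C=400, D=365, E=362
Highest average = 400 → C.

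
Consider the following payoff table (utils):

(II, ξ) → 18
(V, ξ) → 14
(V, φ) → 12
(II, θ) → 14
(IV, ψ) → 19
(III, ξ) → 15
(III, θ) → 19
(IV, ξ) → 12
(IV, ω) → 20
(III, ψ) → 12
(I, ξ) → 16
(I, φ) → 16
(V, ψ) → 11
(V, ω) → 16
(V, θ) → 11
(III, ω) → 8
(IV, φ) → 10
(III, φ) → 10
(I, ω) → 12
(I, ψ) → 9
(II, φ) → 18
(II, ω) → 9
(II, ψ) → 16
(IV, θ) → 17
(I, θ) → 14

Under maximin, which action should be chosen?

V

Row minima: I=9, II=9, III=8, IV=10, V=11
Best worst-case = 11 → V.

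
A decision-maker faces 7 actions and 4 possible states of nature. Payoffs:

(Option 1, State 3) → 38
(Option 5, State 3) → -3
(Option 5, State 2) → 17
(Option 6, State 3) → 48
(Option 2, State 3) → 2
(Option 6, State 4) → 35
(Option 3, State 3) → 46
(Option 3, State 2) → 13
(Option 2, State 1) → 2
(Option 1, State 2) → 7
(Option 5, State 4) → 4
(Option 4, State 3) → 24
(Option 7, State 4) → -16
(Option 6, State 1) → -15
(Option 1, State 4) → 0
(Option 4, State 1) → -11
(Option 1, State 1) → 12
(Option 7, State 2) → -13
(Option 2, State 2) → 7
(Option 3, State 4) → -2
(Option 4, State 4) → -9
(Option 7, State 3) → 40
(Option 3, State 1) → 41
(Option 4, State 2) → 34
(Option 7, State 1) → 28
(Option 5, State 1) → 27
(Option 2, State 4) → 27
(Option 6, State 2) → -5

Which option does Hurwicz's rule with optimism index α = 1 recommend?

Option 1: 1·38 + 0·0 = 38
Option 2: 1·27 + 0·2 = 27
Option 3: 1·46 + 0·(-2) = 46
Option 4: 1·34 + 0·(-11) = 34
Option 5: 1·27 + 0·(-3) = 27
Option 6: 1·48 + 0·(-15) = 48
Option 7: 1·40 + 0·(-16) = 40
Highest Hurwicz score = 48 → Option 6.

Option 6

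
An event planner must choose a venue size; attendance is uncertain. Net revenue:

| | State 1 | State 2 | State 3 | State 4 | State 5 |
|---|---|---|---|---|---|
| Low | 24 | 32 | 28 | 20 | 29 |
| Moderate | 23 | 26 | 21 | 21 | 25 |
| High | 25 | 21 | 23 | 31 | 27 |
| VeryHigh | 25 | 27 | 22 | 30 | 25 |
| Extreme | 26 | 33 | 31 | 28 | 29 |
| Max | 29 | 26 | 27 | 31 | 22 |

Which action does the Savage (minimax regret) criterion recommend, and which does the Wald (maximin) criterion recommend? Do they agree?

Column bests: State 1=29, State 2=33, State 3=31, State 4=31, State 5=29.
Low regrets: 5, 1, 3, 11, 0 → max 11
Moderate regrets: 6, 7, 10, 10, 4 → max 10
High regrets: 4, 12, 8, 0, 2 → max 12
VeryHigh regrets: 4, 6, 9, 1, 4 → max 9
Extreme regrets: 3, 0, 0, 3, 0 → max 3
Max regrets: 0, 7, 4, 0, 7 → max 7
Smallest max regret = 3 → Extreme.
Row minima: Low=20, Moderate=21, High=21, VeryHigh=22, Extreme=26, Max=22
Best worst-case = 26 → Extreme.

minimax regret → Extreme; maximin → Extreme (agree)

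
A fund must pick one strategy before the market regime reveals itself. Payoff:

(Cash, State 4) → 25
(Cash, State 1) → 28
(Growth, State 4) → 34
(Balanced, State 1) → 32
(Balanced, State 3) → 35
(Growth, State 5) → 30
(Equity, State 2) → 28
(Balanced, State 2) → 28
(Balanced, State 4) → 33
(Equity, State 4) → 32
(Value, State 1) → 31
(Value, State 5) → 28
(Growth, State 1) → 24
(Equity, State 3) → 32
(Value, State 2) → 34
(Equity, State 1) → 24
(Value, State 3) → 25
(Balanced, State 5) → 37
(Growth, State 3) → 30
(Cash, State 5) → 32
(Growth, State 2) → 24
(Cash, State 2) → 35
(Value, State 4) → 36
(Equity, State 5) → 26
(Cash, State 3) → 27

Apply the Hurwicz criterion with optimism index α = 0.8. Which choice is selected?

Balanced

Equity: 0.8·32 + 0.2·24 = 30.4
Cash: 0.8·35 + 0.2·25 = 33
Value: 0.8·36 + 0.2·25 = 33.8
Balanced: 0.8·37 + 0.2·28 = 35.2
Growth: 0.8·34 + 0.2·24 = 32
Highest Hurwicz score = 35.2 → Balanced.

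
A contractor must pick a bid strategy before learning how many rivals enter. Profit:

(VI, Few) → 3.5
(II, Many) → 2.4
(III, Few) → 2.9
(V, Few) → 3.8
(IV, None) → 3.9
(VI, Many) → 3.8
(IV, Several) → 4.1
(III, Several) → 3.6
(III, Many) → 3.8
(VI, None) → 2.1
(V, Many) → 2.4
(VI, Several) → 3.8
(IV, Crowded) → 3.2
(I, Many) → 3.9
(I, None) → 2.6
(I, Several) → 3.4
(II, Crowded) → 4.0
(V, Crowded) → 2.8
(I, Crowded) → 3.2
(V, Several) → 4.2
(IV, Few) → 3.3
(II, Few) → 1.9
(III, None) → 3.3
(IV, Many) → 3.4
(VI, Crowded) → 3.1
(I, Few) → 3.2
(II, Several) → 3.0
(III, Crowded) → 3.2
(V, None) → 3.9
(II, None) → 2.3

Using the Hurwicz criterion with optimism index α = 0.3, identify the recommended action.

IV

I: 0.3·3.9 + 0.7·2.6 = 2.99
II: 0.3·4.0 + 0.7·1.9 = 2.53
III: 0.3·3.8 + 0.7·2.9 = 3.17
IV: 0.3·4.1 + 0.7·3.2 = 3.47
V: 0.3·4.2 + 0.7·2.4 = 2.94
VI: 0.3·3.8 + 0.7·2.1 = 2.61
Highest Hurwicz score = 3.47 → IV.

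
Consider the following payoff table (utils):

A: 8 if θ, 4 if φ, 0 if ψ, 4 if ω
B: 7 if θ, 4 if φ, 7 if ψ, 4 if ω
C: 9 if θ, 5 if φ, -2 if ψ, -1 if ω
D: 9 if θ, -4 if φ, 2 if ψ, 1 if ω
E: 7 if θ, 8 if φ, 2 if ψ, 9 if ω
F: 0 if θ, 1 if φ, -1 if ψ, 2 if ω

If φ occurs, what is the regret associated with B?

Best payoff under φ is 8.
Regret = 8 − 4 = 4.

4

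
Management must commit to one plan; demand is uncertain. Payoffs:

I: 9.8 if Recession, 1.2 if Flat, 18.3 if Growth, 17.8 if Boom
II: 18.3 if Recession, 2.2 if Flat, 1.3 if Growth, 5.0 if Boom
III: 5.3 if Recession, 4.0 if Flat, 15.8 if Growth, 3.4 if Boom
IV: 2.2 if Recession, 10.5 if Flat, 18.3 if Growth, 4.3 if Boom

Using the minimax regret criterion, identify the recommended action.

I

Column bests: Recession=18.3, Flat=10.5, Growth=18.3, Boom=17.8.
I regrets: 8.5, 9.3, 0.0, 0.0 → max 9.3
II regrets: 0.0, 8.3, 17.0, 12.8 → max 17.0
III regrets: 13.0, 6.5, 2.5, 14.4 → max 14.4
IV regrets: 16.1, 0.0, 0.0, 13.5 → max 16.1
Smallest max regret = 9.3 → I.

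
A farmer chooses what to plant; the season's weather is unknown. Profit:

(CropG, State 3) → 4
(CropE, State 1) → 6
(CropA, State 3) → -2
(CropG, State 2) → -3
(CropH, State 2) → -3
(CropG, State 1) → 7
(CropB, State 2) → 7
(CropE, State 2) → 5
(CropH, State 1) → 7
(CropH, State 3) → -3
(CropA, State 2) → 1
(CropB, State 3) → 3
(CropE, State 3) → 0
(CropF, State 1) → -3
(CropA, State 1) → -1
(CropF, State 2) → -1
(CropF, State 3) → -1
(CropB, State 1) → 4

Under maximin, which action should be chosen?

Row minima: CropB=3, CropE=0, CropH=-3, CropF=-3, CropA=-2, CropG=-3
Best worst-case = 3 → CropB.

CropB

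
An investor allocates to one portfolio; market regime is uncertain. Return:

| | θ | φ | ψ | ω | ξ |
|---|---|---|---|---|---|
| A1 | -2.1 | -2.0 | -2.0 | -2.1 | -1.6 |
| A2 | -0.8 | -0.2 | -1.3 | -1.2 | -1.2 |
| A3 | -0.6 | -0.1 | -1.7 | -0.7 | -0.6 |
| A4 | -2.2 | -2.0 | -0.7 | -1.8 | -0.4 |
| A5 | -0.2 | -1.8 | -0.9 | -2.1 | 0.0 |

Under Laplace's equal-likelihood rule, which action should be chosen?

A3

Row averages: A1=-1.96, A2=-0.94, A3=-0.74, A4=-1.42, A5=-1
Highest average = -0.74 → A3.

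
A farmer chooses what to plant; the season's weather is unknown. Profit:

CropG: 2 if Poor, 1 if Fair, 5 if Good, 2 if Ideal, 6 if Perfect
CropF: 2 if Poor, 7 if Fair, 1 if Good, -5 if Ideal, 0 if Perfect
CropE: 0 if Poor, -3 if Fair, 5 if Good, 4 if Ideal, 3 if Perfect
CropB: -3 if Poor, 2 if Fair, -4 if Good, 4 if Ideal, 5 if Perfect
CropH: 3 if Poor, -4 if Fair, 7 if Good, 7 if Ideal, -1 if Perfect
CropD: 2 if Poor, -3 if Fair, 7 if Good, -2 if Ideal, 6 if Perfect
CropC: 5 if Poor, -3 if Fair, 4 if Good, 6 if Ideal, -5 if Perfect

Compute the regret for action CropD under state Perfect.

Best payoff under Perfect is 6.
Regret = 6 − 6 = 0.

0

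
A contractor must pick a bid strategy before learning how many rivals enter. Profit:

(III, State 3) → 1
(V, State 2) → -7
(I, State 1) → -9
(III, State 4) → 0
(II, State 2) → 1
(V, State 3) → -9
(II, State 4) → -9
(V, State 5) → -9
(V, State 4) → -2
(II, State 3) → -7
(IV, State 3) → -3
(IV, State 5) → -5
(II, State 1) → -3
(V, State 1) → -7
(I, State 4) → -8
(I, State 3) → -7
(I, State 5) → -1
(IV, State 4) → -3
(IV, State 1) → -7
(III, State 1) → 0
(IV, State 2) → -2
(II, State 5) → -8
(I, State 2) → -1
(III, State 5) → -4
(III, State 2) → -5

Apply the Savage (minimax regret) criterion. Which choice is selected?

Column bests: State 1=0, State 2=1, State 3=1, State 4=0, State 5=-1.
I regrets: 9, 2, 8, 8, 0 → max 9
II regrets: 3, 0, 8, 9, 7 → max 9
III regrets: 0, 6, 0, 0, 3 → max 6
IV regrets: 7, 3, 4, 3, 4 → max 7
V regrets: 7, 8, 10, 2, 8 → max 10
Smallest max regret = 6 → III.

III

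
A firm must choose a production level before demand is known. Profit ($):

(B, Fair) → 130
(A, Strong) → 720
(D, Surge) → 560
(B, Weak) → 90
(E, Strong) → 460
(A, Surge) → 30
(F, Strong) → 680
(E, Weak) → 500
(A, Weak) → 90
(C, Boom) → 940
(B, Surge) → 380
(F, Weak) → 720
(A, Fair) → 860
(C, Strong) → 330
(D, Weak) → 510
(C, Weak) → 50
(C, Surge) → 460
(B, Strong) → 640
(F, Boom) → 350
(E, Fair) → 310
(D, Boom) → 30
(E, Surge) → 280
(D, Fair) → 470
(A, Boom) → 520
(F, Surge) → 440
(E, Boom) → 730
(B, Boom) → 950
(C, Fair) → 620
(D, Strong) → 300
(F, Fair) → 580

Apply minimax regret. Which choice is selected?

E

Column bests: Weak=720, Fair=860, Strong=720, Boom=950, Surge=560.
A regrets: 630, 0, 0, 430, 530 → max 630
B regrets: 630, 730, 80, 0, 180 → max 730
C regrets: 670, 240, 390, 10, 100 → max 670
D regrets: 210, 390, 420, 920, 0 → max 920
E regrets: 220, 550, 260, 220, 280 → max 550
F regrets: 0, 280, 40, 600, 120 → max 600
Smallest max regret = 550 → E.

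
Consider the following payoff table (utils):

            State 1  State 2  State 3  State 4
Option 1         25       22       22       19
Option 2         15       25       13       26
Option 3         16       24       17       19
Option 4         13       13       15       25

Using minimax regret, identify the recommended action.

Column bests: State 1=25, State 2=25, State 3=22, State 4=26.
Option 1 regrets: 0, 3, 0, 7 → max 7
Option 2 regrets: 10, 0, 9, 0 → max 10
Option 3 regrets: 9, 1, 5, 7 → max 9
Option 4 regrets: 12, 12, 7, 1 → max 12
Smallest max regret = 7 → Option 1.

Option 1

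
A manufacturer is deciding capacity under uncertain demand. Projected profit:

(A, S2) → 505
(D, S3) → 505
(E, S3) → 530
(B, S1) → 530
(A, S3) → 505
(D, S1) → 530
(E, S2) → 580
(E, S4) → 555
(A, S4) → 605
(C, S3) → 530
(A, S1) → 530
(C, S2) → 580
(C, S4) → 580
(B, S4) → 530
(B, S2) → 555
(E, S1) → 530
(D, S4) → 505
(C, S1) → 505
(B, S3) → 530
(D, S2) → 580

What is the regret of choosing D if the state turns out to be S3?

Best payoff under S3 is 530.
Regret = 530 − 505 = 25.

25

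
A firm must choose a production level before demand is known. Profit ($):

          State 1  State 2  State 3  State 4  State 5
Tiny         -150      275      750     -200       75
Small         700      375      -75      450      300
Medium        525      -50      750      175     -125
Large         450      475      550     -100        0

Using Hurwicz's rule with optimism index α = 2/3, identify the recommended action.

Tiny: 2/3·750 + 1/3·(-200) = 1300/3
Small: 2/3·700 + 1/3·(-75) = 1325/3
Medium: 2/3·750 + 1/3·(-125) = 1375/3
Large: 2/3·550 + 1/3·(-100) = 1000/3
Highest Hurwicz score = 1375/3 → Medium.

Medium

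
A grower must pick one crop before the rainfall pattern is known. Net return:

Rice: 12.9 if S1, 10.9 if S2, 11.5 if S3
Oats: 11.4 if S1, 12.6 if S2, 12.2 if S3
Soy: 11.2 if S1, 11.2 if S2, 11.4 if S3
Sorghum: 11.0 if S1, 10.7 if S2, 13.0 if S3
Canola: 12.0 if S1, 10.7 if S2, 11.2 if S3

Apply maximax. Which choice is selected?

Row maxima: Rice=12.9, Oats=12.6, Soy=11.4, Sorghum=13.0, Canola=12.0
Best best-case = 13.0 → Sorghum.

Sorghum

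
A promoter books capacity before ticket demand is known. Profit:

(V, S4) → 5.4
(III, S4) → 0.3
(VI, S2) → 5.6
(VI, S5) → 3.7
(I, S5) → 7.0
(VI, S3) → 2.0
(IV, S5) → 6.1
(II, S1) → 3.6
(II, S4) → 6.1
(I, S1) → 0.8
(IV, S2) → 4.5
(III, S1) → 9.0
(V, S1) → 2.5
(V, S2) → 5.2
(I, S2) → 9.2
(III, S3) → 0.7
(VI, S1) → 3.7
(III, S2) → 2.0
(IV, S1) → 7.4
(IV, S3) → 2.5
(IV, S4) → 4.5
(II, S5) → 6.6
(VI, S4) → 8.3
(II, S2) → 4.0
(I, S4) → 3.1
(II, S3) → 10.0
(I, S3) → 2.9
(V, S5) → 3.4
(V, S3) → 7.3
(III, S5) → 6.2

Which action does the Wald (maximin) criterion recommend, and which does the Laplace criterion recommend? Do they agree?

maximin → II; laplace → II (agree)

Row minima: I=0.8, II=3.6, III=0.3, IV=2.5, V=2.5, VI=2.0
Best worst-case = 3.6 → II.
Row averages: I=4.6, II=6.06, III=3.64, IV=5, V=4.76, VI=4.66
Highest average = 6.06 → II.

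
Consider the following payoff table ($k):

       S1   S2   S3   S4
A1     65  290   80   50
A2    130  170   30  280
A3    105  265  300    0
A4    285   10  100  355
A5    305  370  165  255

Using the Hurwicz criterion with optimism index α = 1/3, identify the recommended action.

A5

A1: 1/3·290 + 2/3·50 = 130
A2: 1/3·280 + 2/3·30 = 340/3
A3: 1/3·300 + 2/3·0 = 100
A4: 1/3·355 + 2/3·10 = 125
A5: 1/3·370 + 2/3·165 = 700/3
Highest Hurwicz score = 700/3 → A5.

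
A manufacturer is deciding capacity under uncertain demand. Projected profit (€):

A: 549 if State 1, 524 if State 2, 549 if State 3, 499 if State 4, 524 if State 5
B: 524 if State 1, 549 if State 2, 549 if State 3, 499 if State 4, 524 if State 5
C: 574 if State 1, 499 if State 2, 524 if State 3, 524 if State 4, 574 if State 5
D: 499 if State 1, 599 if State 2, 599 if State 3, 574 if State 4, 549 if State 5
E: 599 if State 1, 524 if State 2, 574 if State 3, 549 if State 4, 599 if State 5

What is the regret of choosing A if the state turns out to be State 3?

50

Best payoff under State 3 is 599.
Regret = 599 − 549 = 50.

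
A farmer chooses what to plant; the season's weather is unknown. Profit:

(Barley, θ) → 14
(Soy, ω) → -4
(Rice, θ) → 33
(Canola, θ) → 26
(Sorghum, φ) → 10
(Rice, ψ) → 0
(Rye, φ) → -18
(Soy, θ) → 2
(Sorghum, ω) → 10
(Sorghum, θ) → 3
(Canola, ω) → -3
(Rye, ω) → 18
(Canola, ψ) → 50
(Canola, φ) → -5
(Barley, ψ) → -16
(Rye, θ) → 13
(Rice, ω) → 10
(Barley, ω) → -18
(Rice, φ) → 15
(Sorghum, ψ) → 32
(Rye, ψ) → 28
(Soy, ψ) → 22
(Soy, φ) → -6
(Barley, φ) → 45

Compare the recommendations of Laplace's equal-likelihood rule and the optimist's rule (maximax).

laplace → Canola; maximax → Canola (agree)

Row averages: Sorghum=13.75, Soy=3.5, Canola=17, Rice=14.5, Rye=10.25, Barley=6.25
Highest average = 17 → Canola.
Row maxima: Sorghum=32, Soy=22, Canola=50, Rice=33, Rye=28, Barley=45
Best best-case = 50 → Canola.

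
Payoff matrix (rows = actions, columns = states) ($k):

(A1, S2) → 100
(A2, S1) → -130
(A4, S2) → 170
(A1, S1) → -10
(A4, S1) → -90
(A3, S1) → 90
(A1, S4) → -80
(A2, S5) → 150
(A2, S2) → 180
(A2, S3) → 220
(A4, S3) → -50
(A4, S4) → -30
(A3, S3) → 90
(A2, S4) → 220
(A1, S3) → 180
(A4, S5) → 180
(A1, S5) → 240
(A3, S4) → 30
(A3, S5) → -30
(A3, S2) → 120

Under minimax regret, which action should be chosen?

A2

Column bests: S1=90, S2=180, S3=220, S4=220, S5=240.
A1 regrets: 100, 80, 40, 300, 0 → max 300
A2 regrets: 220, 0, 0, 0, 90 → max 220
A3 regrets: 0, 60, 130, 190, 270 → max 270
A4 regrets: 180, 10, 270, 250, 60 → max 270
Smallest max regret = 220 → A2.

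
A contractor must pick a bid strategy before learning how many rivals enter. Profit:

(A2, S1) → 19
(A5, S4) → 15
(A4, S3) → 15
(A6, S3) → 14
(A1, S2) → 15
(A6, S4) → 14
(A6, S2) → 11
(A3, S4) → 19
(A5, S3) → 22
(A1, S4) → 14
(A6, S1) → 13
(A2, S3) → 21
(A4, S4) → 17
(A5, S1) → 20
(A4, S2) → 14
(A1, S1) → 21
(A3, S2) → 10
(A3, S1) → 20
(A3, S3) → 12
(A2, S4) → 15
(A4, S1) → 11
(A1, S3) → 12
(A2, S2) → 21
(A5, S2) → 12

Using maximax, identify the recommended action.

A5

Row maxima: A1=21, A2=21, A3=20, A4=17, A5=22, A6=14
Best best-case = 22 → A5.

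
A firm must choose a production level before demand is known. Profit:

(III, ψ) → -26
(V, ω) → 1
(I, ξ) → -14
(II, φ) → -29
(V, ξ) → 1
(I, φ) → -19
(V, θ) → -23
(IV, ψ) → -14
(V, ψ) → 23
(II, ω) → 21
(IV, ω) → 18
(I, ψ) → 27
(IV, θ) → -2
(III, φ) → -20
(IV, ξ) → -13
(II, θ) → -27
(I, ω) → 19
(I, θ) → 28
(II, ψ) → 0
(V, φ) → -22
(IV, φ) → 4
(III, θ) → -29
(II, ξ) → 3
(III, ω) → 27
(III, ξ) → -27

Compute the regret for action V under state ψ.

Best payoff under ψ is 27.
Regret = 27 − 23 = 4.

4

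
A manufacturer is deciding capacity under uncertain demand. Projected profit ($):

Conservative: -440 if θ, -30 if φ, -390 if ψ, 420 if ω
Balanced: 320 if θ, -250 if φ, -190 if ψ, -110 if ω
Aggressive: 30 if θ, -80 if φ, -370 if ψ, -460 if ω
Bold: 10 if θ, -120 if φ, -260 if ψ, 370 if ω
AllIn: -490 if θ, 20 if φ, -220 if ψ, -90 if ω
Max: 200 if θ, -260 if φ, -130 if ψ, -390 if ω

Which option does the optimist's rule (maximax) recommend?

Row maxima: Conservative=420, Balanced=320, Aggressive=30, Bold=370, AllIn=20, Max=200
Best best-case = 420 → Conservative.

Conservative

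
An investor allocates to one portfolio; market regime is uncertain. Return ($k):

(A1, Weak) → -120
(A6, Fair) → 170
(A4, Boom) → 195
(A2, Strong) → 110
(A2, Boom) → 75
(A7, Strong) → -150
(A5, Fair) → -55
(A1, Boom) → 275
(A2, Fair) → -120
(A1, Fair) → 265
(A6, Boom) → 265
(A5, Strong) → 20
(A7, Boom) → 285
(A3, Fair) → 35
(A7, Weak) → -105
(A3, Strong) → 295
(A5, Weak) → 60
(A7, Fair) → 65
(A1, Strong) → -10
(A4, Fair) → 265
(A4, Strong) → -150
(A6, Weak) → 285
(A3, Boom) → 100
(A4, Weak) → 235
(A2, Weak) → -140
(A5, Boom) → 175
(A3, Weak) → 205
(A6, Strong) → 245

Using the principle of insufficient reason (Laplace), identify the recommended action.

Row averages: A1=102.5, A2=-18.75, A3=158.75, A4=136.25, A5=50, A6=241.25, A7=23.75
Highest average = 241.25 → A6.

A6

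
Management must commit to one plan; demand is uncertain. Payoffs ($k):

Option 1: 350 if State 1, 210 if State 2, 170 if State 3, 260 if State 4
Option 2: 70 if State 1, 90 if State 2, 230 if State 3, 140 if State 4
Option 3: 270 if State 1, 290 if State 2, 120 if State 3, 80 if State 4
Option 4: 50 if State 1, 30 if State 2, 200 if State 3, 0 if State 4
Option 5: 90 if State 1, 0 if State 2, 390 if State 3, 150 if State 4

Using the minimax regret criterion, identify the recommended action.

Column bests: State 1=350, State 2=290, State 3=390, State 4=260.
Option 1 regrets: 0, 80, 220, 0 → max 220
Option 2 regrets: 280, 200, 160, 120 → max 280
Option 3 regrets: 80, 0, 270, 180 → max 270
Option 4 regrets: 300, 260, 190, 260 → max 300
Option 5 regrets: 260, 290, 0, 110 → max 290
Smallest max regret = 220 → Option 1.

Option 1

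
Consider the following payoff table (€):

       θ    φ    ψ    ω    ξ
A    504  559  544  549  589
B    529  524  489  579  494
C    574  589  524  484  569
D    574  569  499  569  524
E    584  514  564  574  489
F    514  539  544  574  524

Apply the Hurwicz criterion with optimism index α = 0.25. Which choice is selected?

A: 0.25·589 + 0.75·504 = 525.25
B: 0.25·579 + 0.75·489 = 511.5
C: 0.25·589 + 0.75·484 = 510.25
D: 0.25·574 + 0.75·499 = 517.75
E: 0.25·584 + 0.75·489 = 512.75
F: 0.25·574 + 0.75·514 = 529
Highest Hurwicz score = 529 → F.

F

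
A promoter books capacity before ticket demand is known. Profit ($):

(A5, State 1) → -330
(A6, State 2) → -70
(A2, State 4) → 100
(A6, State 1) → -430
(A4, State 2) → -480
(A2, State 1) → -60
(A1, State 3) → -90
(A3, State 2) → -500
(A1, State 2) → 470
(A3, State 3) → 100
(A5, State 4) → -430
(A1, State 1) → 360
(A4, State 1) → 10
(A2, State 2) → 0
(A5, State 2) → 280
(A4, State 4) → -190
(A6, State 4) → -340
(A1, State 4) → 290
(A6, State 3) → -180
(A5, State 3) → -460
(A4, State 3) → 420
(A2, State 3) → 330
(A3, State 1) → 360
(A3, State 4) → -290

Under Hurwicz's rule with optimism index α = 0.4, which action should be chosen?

A1

A1: 0.4·470 + 0.6·(-90) = 134
A2: 0.4·330 + 0.6·(-60) = 96
A3: 0.4·360 + 0.6·(-500) = -156
A4: 0.4·420 + 0.6·(-480) = -120
A5: 0.4·280 + 0.6·(-460) = -164
A6: 0.4·(-70) + 0.6·(-430) = -286
Highest Hurwicz score = 134 → A1.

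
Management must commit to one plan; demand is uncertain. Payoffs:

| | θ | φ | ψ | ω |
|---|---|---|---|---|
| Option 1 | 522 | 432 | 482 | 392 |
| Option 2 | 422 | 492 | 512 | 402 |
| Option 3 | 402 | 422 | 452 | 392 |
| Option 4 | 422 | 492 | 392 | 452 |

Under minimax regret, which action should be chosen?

Option 1

Column bests: θ=522, φ=492, ψ=512, ω=452.
Option 1 regrets: 0, 60, 30, 60 → max 60
Option 2 regrets: 100, 0, 0, 50 → max 100
Option 3 regrets: 120, 70, 60, 60 → max 120
Option 4 regrets: 100, 0, 120, 0 → max 120
Smallest max regret = 60 → Option 1.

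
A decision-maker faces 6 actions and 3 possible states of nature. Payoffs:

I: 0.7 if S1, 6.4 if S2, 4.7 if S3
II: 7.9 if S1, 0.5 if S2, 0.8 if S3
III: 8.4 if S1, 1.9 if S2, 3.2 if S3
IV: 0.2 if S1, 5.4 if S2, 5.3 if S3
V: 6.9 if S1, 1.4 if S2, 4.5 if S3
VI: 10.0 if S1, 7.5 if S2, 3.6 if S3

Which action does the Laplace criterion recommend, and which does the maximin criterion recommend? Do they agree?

Row averages: I=59/15, II=46/15, III=4.5, IV=109/30, V=64/15, VI=211/30
Highest average = 211/30 → VI.
Row minima: I=0.7, II=0.5, III=1.9, IV=0.2, V=1.4, VI=3.6
Best worst-case = 3.6 → VI.

laplace → VI; maximin → VI (agree)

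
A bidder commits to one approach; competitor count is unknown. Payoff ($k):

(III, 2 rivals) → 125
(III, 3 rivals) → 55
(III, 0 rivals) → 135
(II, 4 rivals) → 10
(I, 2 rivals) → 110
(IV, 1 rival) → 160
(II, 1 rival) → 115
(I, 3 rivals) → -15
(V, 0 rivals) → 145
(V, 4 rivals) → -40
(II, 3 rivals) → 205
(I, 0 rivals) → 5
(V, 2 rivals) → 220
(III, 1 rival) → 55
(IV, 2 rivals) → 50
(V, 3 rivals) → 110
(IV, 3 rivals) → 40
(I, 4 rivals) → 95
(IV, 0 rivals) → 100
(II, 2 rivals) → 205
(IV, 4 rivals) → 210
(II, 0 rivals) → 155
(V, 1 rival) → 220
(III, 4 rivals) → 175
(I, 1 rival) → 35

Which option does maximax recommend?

V

Row maxima: I=110, II=205, III=175, IV=210, V=220
Best best-case = 220 → V.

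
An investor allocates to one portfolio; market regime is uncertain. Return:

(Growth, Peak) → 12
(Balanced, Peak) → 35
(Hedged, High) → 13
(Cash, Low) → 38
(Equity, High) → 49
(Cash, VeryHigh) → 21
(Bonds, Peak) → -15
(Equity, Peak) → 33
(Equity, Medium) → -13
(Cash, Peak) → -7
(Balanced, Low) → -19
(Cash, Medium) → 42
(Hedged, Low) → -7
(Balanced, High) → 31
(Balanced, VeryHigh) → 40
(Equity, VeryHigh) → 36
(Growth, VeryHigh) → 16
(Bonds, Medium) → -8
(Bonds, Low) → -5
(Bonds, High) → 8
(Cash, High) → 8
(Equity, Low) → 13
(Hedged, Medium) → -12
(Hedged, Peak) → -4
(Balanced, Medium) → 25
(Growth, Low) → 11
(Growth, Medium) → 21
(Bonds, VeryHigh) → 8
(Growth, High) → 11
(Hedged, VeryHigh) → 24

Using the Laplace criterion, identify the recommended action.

Equity

Row averages: Hedged=2.8, Cash=20.4, Growth=14.2, Balanced=22.4, Bonds=-2.4, Equity=23.6
Highest average = 23.6 → Equity.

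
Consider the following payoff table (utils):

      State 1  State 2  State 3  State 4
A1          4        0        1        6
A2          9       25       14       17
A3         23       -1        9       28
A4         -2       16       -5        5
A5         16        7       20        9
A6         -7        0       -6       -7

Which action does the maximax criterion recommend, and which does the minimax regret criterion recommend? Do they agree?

Row maxima: A1=6, A2=25, A3=28, A4=16, A5=20, A6=0
Best best-case = 28 → A3.
Column bests: State 1=23, State 2=25, State 3=20, State 4=28.
A1 regrets: 19, 25, 19, 22 → max 25
A2 regrets: 14, 0, 6, 11 → max 14
A3 regrets: 0, 26, 11, 0 → max 26
A4 regrets: 25, 9, 25, 23 → max 25
A5 regrets: 7, 18, 0, 19 → max 19
A6 regrets: 30, 25, 26, 35 → max 35
Smallest max regret = 14 → A2.

maximax → A3; minimax regret → A2 (disagree)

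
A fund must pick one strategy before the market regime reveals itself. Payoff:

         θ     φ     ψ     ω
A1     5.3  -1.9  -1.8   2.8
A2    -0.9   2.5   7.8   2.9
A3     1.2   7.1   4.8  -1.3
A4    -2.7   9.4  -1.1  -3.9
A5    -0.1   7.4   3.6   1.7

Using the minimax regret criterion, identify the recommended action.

A3

Column bests: θ=5.3, φ=9.4, ψ=7.8, ω=2.9.
A1 regrets: 0.0, 11.3, 9.6, 0.1 → max 11.3
A2 regrets: 6.2, 6.9, 0.0, 0.0 → max 6.9
A3 regrets: 4.1, 2.3, 3.0, 4.2 → max 4.2
A4 regrets: 8.0, 0.0, 8.9, 6.8 → max 8.9
A5 regrets: 5.4, 2.0, 4.2, 1.2 → max 5.4
Smallest max regret = 4.2 → A3.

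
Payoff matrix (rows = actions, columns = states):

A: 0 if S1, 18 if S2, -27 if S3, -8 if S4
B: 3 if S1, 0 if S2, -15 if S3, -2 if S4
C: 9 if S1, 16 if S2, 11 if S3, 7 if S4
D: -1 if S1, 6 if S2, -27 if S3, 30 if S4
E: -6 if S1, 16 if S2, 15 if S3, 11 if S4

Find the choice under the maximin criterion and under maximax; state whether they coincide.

Row minima: A=-27, B=-15, C=7, D=-27, E=-6
Best worst-case = 7 → C.
Row maxima: A=18, B=3, C=16, D=30, E=16
Best best-case = 30 → D.

maximin → C; maximax → D (disagree)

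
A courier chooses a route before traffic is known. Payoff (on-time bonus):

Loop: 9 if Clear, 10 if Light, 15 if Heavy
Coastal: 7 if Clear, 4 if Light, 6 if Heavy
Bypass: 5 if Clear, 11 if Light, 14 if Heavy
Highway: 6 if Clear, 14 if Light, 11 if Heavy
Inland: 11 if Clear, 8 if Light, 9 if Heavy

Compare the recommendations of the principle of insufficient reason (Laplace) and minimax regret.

laplace → Loop; minimax regret → Loop (agree)

Row averages: Loop=34/3, Coastal=17/3, Bypass=10, Highway=31/3, Inland=28/3
Highest average = 34/3 → Loop.
Column bests: Clear=11, Light=14, Heavy=15.
Loop regrets: 2, 4, 0 → max 4
Coastal regrets: 4, 10, 9 → max 10
Bypass regrets: 6, 3, 1 → max 6
Highway regrets: 5, 0, 4 → max 5
Inland regrets: 0, 6, 6 → max 6
Smallest max regret = 4 → Loop.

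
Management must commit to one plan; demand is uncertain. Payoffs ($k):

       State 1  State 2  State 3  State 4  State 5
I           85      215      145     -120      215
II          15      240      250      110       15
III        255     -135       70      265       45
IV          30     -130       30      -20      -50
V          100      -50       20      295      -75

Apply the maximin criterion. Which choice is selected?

II

Row minima: I=-120, II=15, III=-135, IV=-130, V=-75
Best worst-case = 15 → II.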